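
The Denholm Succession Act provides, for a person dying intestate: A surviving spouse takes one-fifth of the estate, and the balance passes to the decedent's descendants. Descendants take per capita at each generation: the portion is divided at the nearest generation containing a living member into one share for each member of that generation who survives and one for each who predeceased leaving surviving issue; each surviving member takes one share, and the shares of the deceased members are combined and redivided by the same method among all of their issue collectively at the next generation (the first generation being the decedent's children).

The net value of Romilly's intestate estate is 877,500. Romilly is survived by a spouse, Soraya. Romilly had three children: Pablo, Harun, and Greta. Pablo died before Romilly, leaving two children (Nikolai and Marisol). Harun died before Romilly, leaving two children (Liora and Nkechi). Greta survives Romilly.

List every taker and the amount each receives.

Soraya takes one-fifth of 877,500 = 175,500. The remaining 702,000 passes to the descendants.
The descendants' portion (702,000) is divided at the children's generation into 3 shares of 234,000. Greta takes 234,000. The 2 shares of the deceased (Pablo and Harun) are combined into a pool of 468,000.
That pool (468,000) is divided at the grandchildren's generation equally among Nikolai, Marisol, Liora, and Nkechi: 117,000 each.

Soraya: 175,500; Nikolai: 117,000; Marisol: 117,000; Liora: 117,000; Nkechi: 117,000; Greta: 234,000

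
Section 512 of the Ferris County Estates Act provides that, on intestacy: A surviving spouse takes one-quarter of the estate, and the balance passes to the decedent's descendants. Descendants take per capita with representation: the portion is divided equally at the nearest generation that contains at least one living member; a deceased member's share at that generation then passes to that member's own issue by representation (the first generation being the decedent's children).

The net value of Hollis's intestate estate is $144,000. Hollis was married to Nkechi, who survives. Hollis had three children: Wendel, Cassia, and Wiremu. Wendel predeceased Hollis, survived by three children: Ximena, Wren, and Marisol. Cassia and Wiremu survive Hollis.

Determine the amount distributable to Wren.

Nkechi takes one-quarter of $144,000 = $36,000. The remaining $108,000 passes to the descendants.
The descendants' portion ($108,000) is divided into 3 shares of $36,000: Cassia and Wiremu each take $36,000; Wendel's $36,000 share passes to Wendel's issue.
Wendel's share ($36,000) is divided into 3 shares of $12,000: Ximena, Wren, and Marisol each take $12,000.

Wren receives $12,000.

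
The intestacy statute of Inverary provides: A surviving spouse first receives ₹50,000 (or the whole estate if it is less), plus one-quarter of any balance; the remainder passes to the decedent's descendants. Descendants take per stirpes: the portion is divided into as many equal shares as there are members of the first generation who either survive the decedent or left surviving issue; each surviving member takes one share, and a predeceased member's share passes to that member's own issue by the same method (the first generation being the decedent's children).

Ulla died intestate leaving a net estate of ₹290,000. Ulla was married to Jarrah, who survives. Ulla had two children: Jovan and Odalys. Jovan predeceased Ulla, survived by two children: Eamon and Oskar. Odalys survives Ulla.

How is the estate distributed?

Jarrah: ₹110,000; Eamon: ₹45,000; Oskar: ₹45,000; Odalys: ₹90,000

Jarrah first takes ₹50,000, leaving a balance of ₹240,000. Jarrah then takes one-quarter of the balance (₹60,000), for a total of ₹110,000. The remaining ₹180,000 passes to the descendants.
The descendants' portion (₹180,000) is divided into 2 shares of ₹90,000: Odalys takes ₹90,000; Jovan's ₹90,000 share passes to Jovan's issue.
Jovan's share (₹90,000) is divided into 2 shares of ₹45,000: Eamon and Oskar each take ₹45,000.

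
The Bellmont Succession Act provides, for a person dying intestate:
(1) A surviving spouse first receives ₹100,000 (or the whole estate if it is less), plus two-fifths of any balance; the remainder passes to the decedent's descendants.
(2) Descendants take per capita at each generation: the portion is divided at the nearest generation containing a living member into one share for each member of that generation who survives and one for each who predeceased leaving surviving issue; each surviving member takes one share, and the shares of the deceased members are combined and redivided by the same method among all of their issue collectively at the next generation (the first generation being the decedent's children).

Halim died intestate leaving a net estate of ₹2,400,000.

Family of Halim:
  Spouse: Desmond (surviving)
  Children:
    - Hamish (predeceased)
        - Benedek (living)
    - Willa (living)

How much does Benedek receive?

Desmond first takes ₹100,000, leaving a balance of ₹2,300,000. Desmond then takes two-fifths of the balance (₹920,000), for a total of ₹1,020,000. The remaining ₹1,380,000 passes to the descendants.
The descendants' portion (₹1,380,000) is divided at the children's generation into 2 shares of ₹690,000. Willa takes ₹690,000. The remaining share for the deceased Hamish (₹690,000) is carried to the next generation.
That pool (₹690,000) passes entirely to Benedek, the sole taker at the grandchildren's generation.

Benedek receives ₹690,000.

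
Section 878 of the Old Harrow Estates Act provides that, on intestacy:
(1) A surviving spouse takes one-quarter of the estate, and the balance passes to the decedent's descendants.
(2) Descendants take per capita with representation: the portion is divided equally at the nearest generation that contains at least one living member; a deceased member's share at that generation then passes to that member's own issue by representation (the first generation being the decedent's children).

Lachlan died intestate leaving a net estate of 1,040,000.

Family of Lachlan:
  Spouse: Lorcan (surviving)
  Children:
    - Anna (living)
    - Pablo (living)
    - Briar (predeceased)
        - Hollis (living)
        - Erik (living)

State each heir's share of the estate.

Lorcan: 260,000; Anna: 260,000; Pablo: 260,000; Hollis: 130,000; Erik: 130,000

Lorcan takes one-quarter of 1,040,000 = 260,000. The remaining 780,000 passes to the descendants.
The descendants' portion (780,000) is divided into 3 shares of 260,000: Anna and Pablo each take 260,000; Briar's 260,000 share passes to Briar's issue.
Briar's share (260,000) is divided into 2 shares of 130,000: Hollis and Erik each take 130,000.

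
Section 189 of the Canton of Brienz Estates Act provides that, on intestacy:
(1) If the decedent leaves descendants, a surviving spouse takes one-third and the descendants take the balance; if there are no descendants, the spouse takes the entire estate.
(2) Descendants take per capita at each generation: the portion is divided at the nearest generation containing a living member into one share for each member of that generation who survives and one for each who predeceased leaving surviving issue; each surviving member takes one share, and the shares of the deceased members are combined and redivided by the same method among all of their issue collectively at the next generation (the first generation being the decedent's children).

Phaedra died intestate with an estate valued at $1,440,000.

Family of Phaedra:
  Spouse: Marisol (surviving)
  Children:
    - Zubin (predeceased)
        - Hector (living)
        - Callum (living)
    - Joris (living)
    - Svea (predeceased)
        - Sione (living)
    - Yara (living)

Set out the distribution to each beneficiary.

Marisol takes one-third of $1,440,000 = $480,000. The remaining $960,000 passes to the descendants.
The descendants' portion ($960,000) is divided at the children's generation into 4 shares of $240,000. Joris and Yara each take $240,000. The 2 shares of the deceased (Zubin and Svea) are combined into a pool of $480,000.
That pool ($480,000) is divided at the grandchildren's generation equally among Hector, Callum, and Sione: $160,000 each.

Marisol: $480,000; Hector: $160,000; Callum: $160,000; Joris: $240,000; Sione: $160,000; Yara: $240,000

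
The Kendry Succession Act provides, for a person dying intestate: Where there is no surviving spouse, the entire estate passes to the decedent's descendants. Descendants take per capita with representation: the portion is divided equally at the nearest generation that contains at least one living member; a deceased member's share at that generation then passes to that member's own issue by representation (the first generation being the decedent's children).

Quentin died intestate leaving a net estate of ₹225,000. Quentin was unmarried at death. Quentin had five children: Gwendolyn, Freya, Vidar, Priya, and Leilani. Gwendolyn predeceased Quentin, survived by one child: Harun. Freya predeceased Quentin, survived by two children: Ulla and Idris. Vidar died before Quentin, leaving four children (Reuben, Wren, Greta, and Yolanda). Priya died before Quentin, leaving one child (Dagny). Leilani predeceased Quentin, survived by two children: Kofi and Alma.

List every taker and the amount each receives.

Harun: ₹22,500; Ulla: ₹22,500; Idris: ₹22,500; Reuben: ₹22,500; Wren: ₹22,500; Greta: ₹22,500; Yolanda: ₹22,500; Dagny: ₹22,500; Kofi: ₹22,500; Alma: ₹22,500

The entire ₹225,000 passes to the descendants.
No child survives, so the initial division is made at the grandchildren's generation.
That amount (₹225,000) is divided into 10 shares of ₹22,500: Harun, Ulla, Idris, Reuben, Wren, Greta, Yolanda, Dagny, Kofi, and Alma each take ₹22,500.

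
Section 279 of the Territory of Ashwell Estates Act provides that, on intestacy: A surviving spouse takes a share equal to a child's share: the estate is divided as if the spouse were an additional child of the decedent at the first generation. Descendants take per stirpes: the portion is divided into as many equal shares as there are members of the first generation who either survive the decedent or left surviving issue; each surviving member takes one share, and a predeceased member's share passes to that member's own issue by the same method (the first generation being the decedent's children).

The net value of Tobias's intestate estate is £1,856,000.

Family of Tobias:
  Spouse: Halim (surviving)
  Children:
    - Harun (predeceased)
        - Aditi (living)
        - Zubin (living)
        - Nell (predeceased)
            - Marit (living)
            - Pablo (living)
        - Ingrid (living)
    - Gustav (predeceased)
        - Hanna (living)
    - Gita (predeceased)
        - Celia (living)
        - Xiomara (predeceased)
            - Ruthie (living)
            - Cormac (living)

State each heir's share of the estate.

The spouse counts as an additional share at the children's level, so there are 4 primary shares of £464,000. Halim takes one such share (£464,000).
The children's combined portion (£1,392,000) is divided into 3 shares of £464,000: Harun's £464,000 share passes to Harun's issue; Gustav's £464,000 share passes to Gustav's issue; Gita's £464,000 share passes to Gita's issue.
Harun's share (£464,000) is divided into 4 shares of £116,000: Aditi, Zubin, and Ingrid each take £116,000; Nell's £116,000 share passes to Nell's issue.
Nell's share (£116,000) is divided into 2 shares of £58,000: Marit and Pablo each take £58,000.
Gustav's share (£464,000) passes entirely to Hanna.
Gita's share (£464,000) is divided into 2 shares of £232,000: Celia takes £232,000; Xiomara's £232,000 share passes to Xiomara's issue.
Xiomara's share (£232,000) is divided into 2 shares of £116,000: Ruthie and Cormac each take £116,000.

Halim: £464,000; Aditi: £116,000; Zubin: £116,000; Marit: £58,000; Pablo: £58,000; Ingrid: £116,000; Hanna: £464,000; Celia: £232,000; Ruthie: £116,000; Cormac: £116,000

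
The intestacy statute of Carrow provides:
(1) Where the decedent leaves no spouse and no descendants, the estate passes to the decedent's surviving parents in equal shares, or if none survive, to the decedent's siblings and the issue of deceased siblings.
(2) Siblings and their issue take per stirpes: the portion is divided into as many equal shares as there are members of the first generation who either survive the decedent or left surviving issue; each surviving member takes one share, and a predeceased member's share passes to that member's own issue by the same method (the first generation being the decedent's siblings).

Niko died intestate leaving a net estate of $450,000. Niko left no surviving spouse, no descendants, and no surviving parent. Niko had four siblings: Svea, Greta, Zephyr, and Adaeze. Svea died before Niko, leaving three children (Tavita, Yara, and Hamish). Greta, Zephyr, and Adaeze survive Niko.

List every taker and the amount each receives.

Tavita: $37,500; Yara: $37,500; Hamish: $37,500; Greta: $112,500; Zephyr: $112,500; Adaeze: $112,500

The entire $450,000 passes to the siblings and their issue.
That amount ($450,000) is divided into 4 shares of $112,500: Greta, Zephyr, and Adaeze each take $112,500; Svea's $112,500 share passes to Svea's issue.
Svea's share ($112,500) is divided into 3 shares of $37,500: Tavita, Yara, and Hamish each take $37,500.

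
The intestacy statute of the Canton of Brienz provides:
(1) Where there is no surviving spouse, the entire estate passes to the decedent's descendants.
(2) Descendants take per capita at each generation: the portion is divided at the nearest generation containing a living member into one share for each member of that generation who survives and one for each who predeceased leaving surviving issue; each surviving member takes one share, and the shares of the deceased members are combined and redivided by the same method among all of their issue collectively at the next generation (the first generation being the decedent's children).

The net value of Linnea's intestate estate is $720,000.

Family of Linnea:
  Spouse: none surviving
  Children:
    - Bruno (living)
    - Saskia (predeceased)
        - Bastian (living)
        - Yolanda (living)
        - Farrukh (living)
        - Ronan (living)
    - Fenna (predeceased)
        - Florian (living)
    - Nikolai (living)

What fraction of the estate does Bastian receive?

The entire $720,000 passes to the descendants.
That amount ($720,000) is divided at the children's generation into 4 shares of $180,000. Bruno and Nikolai each take $180,000. The 2 shares of the deceased (Saskia and Fenna) are combined into a pool of $360,000.
That pool ($360,000) is divided at the grandchildren's generation equally among Bastian, Yolanda, Farrukh, Ronan, and Florian: $72,000 each.

Bastian receives 1/10 of the estate.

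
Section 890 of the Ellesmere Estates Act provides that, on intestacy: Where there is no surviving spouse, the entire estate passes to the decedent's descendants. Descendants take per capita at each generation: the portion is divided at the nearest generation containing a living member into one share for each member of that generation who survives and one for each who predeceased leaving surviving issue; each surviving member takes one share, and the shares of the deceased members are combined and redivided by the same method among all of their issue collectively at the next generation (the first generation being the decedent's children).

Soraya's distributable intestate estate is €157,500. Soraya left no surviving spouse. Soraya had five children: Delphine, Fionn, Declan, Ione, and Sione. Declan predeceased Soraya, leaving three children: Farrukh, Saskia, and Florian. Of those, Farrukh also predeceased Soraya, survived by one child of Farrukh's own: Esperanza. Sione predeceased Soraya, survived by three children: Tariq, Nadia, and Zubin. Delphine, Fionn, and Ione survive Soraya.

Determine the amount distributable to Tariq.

Tariq receives €10,500.

The entire €157,500 passes to the descendants.
That amount (€157,500) is divided at the children's generation into 5 shares of €31,500. Delphine, Fionn, and Ione each take €31,500. The 2 shares of the deceased (Declan and Sione) are combined into a pool of €63,000.
That pool (€63,000) is divided at the grandchildren's generation into 6 shares of €10,500. Saskia, Florian, Tariq, Nadia, and Zubin each take €10,500. The remaining share for the deceased Farrukh (€10,500) is carried to the next generation.
That pool (€10,500) passes entirely to Esperanza, the sole taker at the great-grandchildren's generation.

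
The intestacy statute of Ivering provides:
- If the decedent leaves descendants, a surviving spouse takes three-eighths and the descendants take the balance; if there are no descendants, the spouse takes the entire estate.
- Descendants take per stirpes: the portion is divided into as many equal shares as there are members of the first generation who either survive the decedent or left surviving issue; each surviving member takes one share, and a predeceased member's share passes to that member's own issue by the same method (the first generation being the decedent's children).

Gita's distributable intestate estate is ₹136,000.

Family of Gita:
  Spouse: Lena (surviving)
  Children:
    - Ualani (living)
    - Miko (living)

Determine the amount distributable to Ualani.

Lena takes three-eighths of ₹136,000 = ₹51,000. The remaining ₹85,000 passes to the descendants.
The descendants' portion (₹85,000) is divided into 2 shares of ₹42,500: Ualani and Miko each take ₹42,500.

Ualani receives ₹42,500.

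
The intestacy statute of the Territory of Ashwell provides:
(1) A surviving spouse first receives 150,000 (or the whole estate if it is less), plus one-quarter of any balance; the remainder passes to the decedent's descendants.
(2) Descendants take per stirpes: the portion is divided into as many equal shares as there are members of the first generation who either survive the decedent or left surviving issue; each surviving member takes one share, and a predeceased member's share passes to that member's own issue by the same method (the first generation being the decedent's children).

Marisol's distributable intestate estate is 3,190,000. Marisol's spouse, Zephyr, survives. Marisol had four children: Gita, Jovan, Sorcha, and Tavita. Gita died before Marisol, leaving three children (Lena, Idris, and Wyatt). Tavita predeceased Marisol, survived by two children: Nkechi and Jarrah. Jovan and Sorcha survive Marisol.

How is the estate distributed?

Zephyr first takes 150,000, leaving a balance of 3,040,000. Zephyr then takes one-quarter of the balance (760,000), for a total of 910,000. The remaining 2,280,000 passes to the descendants.
The descendants' portion (2,280,000) is divided into 4 shares of 570,000: Jovan and Sorcha each take 570,000; Gita's 570,000 share passes to Gita's issue; Tavita's 570,000 share passes to Tavita's issue.
Gita's share (570,000) is divided into 3 shares of 190,000: Lena, Idris, and Wyatt each take 190,000.
Tavita's share (570,000) is divided into 2 shares of 285,000: Nkechi and Jarrah each take 285,000.

Zephyr: 910,000; Lena: 190,000; Idris: 190,000; Wyatt: 190,000; Jovan: 570,000; Sorcha: 570,000; Nkechi: 285,000; Jarrah: 285,000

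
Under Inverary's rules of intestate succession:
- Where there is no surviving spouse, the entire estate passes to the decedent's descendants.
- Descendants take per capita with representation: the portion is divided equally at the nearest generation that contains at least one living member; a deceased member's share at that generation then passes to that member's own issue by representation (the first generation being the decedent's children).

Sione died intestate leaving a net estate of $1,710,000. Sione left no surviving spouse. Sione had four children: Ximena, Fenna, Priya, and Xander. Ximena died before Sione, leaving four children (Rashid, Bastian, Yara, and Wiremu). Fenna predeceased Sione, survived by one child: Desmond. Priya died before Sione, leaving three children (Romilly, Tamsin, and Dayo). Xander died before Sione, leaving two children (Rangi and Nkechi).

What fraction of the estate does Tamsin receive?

Tamsin receives 1/10 of the estate.

The entire $1,710,000 passes to the descendants.
No child survives, so the initial division is made at the grandchildren's generation.
That amount ($1,710,000) is divided into 10 shares of $171,000: Rashid, Bastian, Yara, Wiremu, Desmond, Romilly, Tamsin, Dayo, Rangi, and Nkechi each take $171,000.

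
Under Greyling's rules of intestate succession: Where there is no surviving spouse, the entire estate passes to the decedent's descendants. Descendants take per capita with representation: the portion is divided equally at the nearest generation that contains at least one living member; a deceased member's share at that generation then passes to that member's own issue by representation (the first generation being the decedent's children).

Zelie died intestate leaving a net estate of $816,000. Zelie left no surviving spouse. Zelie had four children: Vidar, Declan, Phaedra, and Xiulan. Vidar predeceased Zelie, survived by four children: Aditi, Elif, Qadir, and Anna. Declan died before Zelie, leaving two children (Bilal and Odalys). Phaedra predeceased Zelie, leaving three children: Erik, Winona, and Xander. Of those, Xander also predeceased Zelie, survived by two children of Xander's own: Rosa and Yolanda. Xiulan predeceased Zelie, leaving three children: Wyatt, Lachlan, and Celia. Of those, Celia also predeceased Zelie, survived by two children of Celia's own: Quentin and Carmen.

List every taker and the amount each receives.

Aditi: $68,000; Elif: $68,000; Qadir: $68,000; Anna: $68,000; Bilal: $68,000; Odalys: $68,000; Erik: $68,000; Winona: $68,000; Rosa: $34,000; Yolanda: $34,000; Wyatt: $68,000; Lachlan: $68,000; Quentin: $34,000; Carmen: $34,000

The entire $816,000 passes to the descendants.
No child survives, so the initial division is made at the grandchildren's generation.
That amount ($816,000) is divided into 12 shares of $68,000: Aditi, Elif, Qadir, Anna, Bilal, Odalys, Erik, Winona, Wyatt, and Lachlan each take $68,000; Xander's $68,000 share passes to Xander's issue; Celia's $68,000 share passes to Celia's issue.
Xander's share ($68,000) is divided into 2 shares of $34,000: Rosa and Yolanda each take $34,000.
Celia's share ($68,000) is divided into 2 shares of $34,000: Quentin and Carmen each take $34,000.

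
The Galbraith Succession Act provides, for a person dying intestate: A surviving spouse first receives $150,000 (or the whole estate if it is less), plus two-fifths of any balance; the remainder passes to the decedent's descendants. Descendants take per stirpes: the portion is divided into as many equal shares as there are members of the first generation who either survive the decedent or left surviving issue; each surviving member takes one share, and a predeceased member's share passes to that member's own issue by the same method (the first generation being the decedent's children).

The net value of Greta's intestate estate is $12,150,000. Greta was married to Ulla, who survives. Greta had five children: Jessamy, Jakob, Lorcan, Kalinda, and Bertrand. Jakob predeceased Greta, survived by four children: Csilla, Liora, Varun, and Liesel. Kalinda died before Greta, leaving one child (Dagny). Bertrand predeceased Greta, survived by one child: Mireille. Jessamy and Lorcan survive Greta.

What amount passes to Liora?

Ulla first takes $150,000, leaving a balance of $12,000,000. Ulla then takes two-fifths of the balance ($4,800,000), for a total of $4,950,000. The remaining $7,200,000 passes to the descendants.
The descendants' portion ($7,200,000) is divided into 5 shares of $1,440,000: Jessamy and Lorcan each take $1,440,000; Jakob's $1,440,000 share passes to Jakob's issue; Kalinda's $1,440,000 share passes to Kalinda's issue; Bertrand's $1,440,000 share passes to Bertrand's issue.
Jakob's share ($1,440,000) is divided into 4 shares of $360,000: Csilla, Liora, Varun, and Liesel each take $360,000.
Kalinda's share ($1,440,000) passes entirely to Dagny.
Bertrand's share ($1,440,000) passes entirely to Mireille.

Liora receives $360,000.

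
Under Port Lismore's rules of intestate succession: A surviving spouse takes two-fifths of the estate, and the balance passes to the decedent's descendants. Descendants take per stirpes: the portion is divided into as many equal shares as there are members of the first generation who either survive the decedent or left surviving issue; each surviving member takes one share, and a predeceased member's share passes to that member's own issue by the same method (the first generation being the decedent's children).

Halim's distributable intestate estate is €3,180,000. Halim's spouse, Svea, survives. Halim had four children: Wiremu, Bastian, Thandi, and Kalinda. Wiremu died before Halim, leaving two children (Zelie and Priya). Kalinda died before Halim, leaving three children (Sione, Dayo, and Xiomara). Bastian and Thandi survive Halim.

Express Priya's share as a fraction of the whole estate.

Priya receives 3/40 of the estate.

Svea takes two-fifths of €3,180,000 = €1,272,000. The remaining €1,908,000 passes to the descendants.
The descendants' portion (€1,908,000) is divided into 4 shares of €477,000: Bastian and Thandi each take €477,000; Wiremu's €477,000 share passes to Wiremu's issue; Kalinda's €477,000 share passes to Kalinda's issue.
Wiremu's share (€477,000) is divided into 2 shares of €238,500: Zelie and Priya each take €238,500.
Kalinda's share (€477,000) is divided into 3 shares of €159,000: Sione, Dayo, and Xiomara each take €159,000.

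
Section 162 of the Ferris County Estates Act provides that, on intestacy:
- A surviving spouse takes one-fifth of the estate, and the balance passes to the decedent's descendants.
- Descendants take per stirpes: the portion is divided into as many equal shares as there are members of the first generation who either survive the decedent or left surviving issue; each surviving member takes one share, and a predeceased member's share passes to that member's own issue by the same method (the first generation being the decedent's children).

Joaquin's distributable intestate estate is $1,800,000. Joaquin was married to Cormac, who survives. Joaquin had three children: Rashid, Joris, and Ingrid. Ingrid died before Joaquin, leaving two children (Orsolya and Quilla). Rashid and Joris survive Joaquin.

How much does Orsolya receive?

Cormac takes one-fifth of $1,800,000 = $360,000. The remaining $1,440,000 passes to the descendants.
The descendants' portion ($1,440,000) is divided into 3 shares of $480,000: Rashid and Joris each take $480,000; Ingrid's $480,000 share passes to Ingrid's issue.
Ingrid's share ($480,000) is divided into 2 shares of $240,000: Orsolya and Quilla each take $240,000.

Orsolya receives $240,000.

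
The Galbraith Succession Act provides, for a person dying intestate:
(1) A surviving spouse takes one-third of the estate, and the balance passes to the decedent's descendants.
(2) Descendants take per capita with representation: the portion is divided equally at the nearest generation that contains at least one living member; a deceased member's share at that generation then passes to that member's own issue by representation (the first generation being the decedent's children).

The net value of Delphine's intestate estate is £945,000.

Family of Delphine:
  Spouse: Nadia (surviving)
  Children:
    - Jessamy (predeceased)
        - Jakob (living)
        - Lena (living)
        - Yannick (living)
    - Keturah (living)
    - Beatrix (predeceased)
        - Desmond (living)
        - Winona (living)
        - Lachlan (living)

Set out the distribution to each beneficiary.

Nadia: £315,000; Jakob: £70,000; Lena: £70,000; Yannick: £70,000; Keturah: £210,000; Desmond: £70,000; Winona: £70,000; Lachlan: £70,000

Nadia takes one-third of £945,000 = £315,000. The remaining £630,000 passes to the descendants.
The descendants' portion (£630,000) is divided into 3 shares of £210,000: Keturah takes £210,000; Jessamy's £210,000 share passes to Jessamy's issue; Beatrix's £210,000 share passes to Beatrix's issue.
Jessamy's share (£210,000) is divided into 3 shares of £70,000: Jakob, Lena, and Yannick each take £70,000.
Beatrix's share (£210,000) is divided into 3 shares of £70,000: Desmond, Winona, and Lachlan each take £70,000.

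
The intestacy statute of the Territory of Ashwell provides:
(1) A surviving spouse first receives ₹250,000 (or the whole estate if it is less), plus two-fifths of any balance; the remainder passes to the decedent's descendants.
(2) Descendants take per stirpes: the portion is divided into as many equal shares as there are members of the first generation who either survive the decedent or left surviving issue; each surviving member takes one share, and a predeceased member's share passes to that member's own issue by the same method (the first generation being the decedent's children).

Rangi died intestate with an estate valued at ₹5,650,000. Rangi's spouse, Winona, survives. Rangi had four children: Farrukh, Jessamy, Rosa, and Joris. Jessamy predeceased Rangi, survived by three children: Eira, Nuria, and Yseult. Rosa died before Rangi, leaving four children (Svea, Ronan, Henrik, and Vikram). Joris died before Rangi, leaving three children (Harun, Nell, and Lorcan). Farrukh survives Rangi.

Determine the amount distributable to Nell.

Winona first takes ₹250,000, leaving a balance of ₹5,400,000. Winona then takes two-fifths of the balance (₹2,160,000), for a total of ₹2,410,000. The remaining ₹3,240,000 passes to the descendants.
The descendants' portion (₹3,240,000) is divided into 4 shares of ₹810,000: Farrukh takes ₹810,000; Jessamy's ₹810,000 share passes to Jessamy's issue; Rosa's ₹810,000 share passes to Rosa's issue; Joris's ₹810,000 share passes to Joris's issue.
Jessamy's share (₹810,000) is divided into 3 shares of ₹270,000: Eira, Nuria, and Yseult each take ₹270,000.
Rosa's share (₹810,000) is divided into 4 shares of ₹202,500: Svea, Ronan, Henrik, and Vikram each take ₹202,500.
Joris's share (₹810,000) is divided into 3 shares of ₹270,000: Harun, Nell, and Lorcan each take ₹270,000.

Nell receives ₹270,000.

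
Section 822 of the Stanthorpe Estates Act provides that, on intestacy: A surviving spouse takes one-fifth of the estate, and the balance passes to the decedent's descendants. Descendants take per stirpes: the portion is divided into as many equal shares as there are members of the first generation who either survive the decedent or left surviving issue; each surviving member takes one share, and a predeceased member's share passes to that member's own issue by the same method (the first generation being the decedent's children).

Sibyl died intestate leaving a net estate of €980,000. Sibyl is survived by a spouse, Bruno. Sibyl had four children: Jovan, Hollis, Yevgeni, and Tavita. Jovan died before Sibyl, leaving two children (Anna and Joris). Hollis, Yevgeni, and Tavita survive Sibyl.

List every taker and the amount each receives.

Bruno: €196,000; Anna: €98,000; Joris: €98,000; Hollis: €196,000; Yevgeni: €196,000; Tavita: €196,000

Bruno takes one-fifth of €980,000 = €196,000. The remaining €784,000 passes to the descendants.
The descendants' portion (€784,000) is divided into 4 shares of €196,000: Hollis, Yevgeni, and Tavita each take €196,000; Jovan's €196,000 share passes to Jovan's issue.
Jovan's share (€196,000) is divided into 2 shares of €98,000: Anna and Joris each take €98,000.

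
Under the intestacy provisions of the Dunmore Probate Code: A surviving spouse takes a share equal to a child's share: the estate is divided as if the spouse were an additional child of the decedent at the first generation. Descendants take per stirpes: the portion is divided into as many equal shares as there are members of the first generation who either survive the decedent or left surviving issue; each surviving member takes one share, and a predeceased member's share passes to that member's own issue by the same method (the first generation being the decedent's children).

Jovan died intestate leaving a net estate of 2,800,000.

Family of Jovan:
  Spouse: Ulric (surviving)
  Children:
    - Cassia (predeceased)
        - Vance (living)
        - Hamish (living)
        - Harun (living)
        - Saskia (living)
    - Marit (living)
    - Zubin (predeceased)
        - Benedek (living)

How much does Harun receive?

Harun receives 175,000.

The spouse counts as an additional share at the children's level, so there are 4 primary shares of 700,000. Ulric takes one such share (700,000).
The children's combined portion (2,100,000) is divided into 3 shares of 700,000: Marit takes 700,000; Cassia's 700,000 share passes to Cassia's issue; Zubin's 700,000 share passes to Zubin's issue.
Cassia's share (700,000) is divided into 4 shares of 175,000: Vance, Hamish, Harun, and Saskia each take 175,000.
Zubin's share (700,000) passes entirely to Benedek.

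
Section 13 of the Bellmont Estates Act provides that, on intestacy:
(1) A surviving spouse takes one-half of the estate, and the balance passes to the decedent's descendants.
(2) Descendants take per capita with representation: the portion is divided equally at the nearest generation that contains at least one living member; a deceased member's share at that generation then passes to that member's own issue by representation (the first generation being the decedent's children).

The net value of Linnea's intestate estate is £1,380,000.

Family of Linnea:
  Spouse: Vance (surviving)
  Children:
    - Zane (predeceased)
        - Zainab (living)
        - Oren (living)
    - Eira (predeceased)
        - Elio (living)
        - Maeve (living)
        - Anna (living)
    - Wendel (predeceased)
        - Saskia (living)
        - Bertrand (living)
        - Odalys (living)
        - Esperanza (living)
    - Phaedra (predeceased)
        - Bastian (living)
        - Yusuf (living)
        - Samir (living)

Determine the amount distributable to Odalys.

Odalys receives £57,500.

Vance takes one-half of £1,380,000 = £690,000. The remaining £690,000 passes to the descendants.
No child survives, so the initial division is made at the grandchildren's generation.
The descendants' portion (£690,000) is divided into 12 shares of £57,500: Zainab, Oren, Elio, Maeve, Anna, Saskia, Bertrand, Odalys, Esperanza, Bastian, Yusuf, and Samir each take £57,500.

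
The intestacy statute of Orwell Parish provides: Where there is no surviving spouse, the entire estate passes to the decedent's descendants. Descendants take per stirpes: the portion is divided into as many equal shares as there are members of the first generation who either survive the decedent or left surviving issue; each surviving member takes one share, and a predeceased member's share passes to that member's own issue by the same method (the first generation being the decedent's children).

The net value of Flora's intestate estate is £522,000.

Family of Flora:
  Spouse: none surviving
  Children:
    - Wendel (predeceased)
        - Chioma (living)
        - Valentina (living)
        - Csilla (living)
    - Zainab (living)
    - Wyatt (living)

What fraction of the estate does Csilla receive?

Csilla receives 1/9 of the estate.

The entire £522,000 passes to the descendants.
That amount (£522,000) is divided into 3 shares of £174,000: Zainab and Wyatt each take £174,000; Wendel's £174,000 share passes to Wendel's issue.
Wendel's share (£174,000) is divided into 3 shares of £58,000: Chioma, Valentina, and Csilla each take £58,000.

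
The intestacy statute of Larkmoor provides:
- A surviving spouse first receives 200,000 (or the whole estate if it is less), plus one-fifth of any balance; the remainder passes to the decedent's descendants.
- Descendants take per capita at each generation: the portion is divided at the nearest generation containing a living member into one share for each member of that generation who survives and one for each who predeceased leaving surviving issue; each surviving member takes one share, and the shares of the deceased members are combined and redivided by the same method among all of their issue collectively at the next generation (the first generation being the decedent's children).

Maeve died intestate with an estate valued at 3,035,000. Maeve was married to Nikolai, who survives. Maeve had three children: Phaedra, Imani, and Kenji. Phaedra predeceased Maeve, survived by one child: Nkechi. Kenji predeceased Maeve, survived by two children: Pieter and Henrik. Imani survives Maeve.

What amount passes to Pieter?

Nikolai first takes 200,000, leaving a balance of 2,835,000. Nikolai then takes one-fifth of the balance (567,000), for a total of 767,000. The remaining 2,268,000 passes to the descendants.
The descendants' portion (2,268,000) is divided at the children's generation into 3 shares of 756,000. Imani takes 756,000. The 2 shares of the deceased (Phaedra and Kenji) are combined into a pool of 1,512,000.
That pool (1,512,000) is divided at the grandchildren's generation equally among Nkechi, Pieter, and Henrik: 504,000 each.

Pieter receives 504,000.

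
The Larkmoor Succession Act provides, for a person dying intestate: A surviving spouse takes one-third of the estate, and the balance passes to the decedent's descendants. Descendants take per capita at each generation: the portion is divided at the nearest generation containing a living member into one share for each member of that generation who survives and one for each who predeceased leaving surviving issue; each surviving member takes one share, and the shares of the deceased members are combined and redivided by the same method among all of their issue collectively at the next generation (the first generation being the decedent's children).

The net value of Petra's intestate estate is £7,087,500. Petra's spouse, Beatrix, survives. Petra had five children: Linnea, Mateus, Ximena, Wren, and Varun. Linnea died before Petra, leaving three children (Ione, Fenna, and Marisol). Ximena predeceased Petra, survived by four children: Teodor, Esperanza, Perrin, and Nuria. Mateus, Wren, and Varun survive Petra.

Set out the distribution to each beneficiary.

Beatrix takes one-third of £7,087,500 = £2,362,500. The remaining £4,725,000 passes to the descendants.
The descendants' portion (£4,725,000) is divided at the children's generation into 5 shares of £945,000. Mateus, Wren, and Varun each take £945,000. The 2 shares of the deceased (Linnea and Ximena) are combined into a pool of £1,890,000.
That pool (£1,890,000) is divided at the grandchildren's generation equally among Ione, Fenna, Marisol, Teodor, Esperanza, Perrin, and Nuria: £270,000 each.

Beatrix: £2,362,500; Ione: £270,000; Fenna: £270,000; Marisol: £270,000; Mateus: £945,000; Teodor: £270,000; Esperanza: £270,000; Perrin: £270,000; Nuria: £270,000; Wren: £945,000; Varun: £945,000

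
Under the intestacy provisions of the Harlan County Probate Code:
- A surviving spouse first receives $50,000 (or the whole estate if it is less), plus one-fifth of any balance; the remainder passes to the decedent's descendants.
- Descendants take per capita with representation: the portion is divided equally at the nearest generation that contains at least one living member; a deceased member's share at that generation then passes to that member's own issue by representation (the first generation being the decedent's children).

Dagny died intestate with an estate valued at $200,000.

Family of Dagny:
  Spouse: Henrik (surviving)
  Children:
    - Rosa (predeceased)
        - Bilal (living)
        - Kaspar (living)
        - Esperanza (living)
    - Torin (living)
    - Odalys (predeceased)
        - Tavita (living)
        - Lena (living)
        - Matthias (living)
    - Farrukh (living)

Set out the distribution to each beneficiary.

Henrik: $80,000; Bilal: $10,000; Kaspar: $10,000; Esperanza: $10,000; Torin: $30,000; Tavita: $10,000; Lena: $10,000; Matthias: $10,000; Farrukh: $30,000

Henrik first takes $50,000, leaving a balance of $150,000. Henrik then takes one-fifth of the balance ($30,000), for a total of $80,000. The remaining $120,000 passes to the descendants.
The descendants' portion ($120,000) is divided into 4 shares of $30,000: Torin and Farrukh each take $30,000; Rosa's $30,000 share passes to Rosa's issue; Odalys's $30,000 share passes to Odalys's issue.
Rosa's share ($30,000) is divided into 3 shares of $10,000: Bilal, Kaspar, and Esperanza each take $10,000.
Odalys's share ($30,000) is divided into 3 shares of $10,000: Tavita, Lena, and Matthias each take $10,000.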